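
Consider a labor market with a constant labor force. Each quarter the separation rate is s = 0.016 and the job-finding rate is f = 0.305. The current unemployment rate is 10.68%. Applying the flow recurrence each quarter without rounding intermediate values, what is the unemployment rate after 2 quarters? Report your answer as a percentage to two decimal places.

Unemployment rate after two quarters ≈ 7.61%.

With a fixed labor force, u_{t+1} = u_t + s·(1−u_t) − f·u_t = u_t·(1−s−f) + s.
Here 1−s−f = 0.679 and s = 0.016.
u_1 = 0.106800 × 0.679 + 0.016 = 0.088517.
u_2 = 0.088517 × 0.679 + 0.016 = 0.076103.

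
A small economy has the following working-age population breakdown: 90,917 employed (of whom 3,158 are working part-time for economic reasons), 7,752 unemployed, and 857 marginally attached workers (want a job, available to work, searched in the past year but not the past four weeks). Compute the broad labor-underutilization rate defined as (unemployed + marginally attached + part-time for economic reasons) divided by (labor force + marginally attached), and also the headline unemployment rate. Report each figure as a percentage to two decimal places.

Labor force = 90,917 + 7,752 = 98,669.
Numerator = 7,752 + 857 + 3,158 = 11,767.
Denominator = 98,669 + 857 = 99,526.
Broad rate = 11,767 / 99,526 = 11.82%.
Headline unemployment rate = 7,752 / 98,669 = 7.86%.

Broad underutilization rate ≈ 11.82%; headline unemployment rate ≈ 7.86%.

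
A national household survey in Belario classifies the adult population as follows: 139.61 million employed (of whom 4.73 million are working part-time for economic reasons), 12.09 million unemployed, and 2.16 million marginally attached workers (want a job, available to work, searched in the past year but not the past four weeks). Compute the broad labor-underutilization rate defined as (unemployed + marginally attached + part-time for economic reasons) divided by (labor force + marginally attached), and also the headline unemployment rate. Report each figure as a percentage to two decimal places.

Labor force = 139.61 + 12.09 = 151.70 million.
Numerator = 12.09 + 2.16 + 4.73 = 18.98 million.
Denominator = 151.70 + 2.16 = 153.86 million.
Broad rate = 18.98 / 153.86 = 12.34%.
Headline unemployment rate = 12.09 / 151.70 = 7.97%.

Broad underutilization rate ≈ 12.34%; headline unemployment rate ≈ 7.97%.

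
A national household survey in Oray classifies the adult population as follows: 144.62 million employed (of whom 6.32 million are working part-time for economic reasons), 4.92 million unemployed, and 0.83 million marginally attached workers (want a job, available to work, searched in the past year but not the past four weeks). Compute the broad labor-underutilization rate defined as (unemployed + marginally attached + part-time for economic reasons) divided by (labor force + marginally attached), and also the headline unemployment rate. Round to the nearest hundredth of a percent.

Labor force = 144.62 + 4.92 = 149.54 million.
Numerator = 4.92 + 0.83 + 6.32 = 12.07 million.
Denominator = 149.54 + 0.83 = 150.37 million.
Broad rate = 12.07 / 150.37 = 8.03%.
Headline unemployment rate = 4.92 / 149.54 = 3.29%.

Broad underutilization rate ≈ 8.03%; headline unemployment rate ≈ 3.29%.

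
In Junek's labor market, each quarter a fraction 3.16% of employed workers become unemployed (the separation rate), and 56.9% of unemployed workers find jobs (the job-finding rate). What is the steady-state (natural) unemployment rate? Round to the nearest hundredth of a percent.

Steady-state unemployment rate ≈ 5.26%.

At steady state the flows balance: s·E = f·U, so U/(E+U) = s/(s+f).
u* = 3.16 / (3.16 + 56.9) = 3.16 / 60.06 = 5.26%.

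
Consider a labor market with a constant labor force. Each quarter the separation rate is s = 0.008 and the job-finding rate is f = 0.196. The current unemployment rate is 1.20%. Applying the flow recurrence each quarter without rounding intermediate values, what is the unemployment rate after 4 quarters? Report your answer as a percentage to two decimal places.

Unemployment rate after four quarters ≈ 2.83%.

With a fixed labor force, u_{t+1} = u_t + s·(1−u_t) − f·u_t = u_t·(1−s−f) + s.
Here 1−s−f = 0.796 and s = 0.008.
u_1 = 0.012000 × 0.796 + 0.008 = 0.017552.
u_2 = 0.017552 × 0.796 + 0.008 = 0.021971.
u_3 = 0.021971 × 0.796 + 0.008 = 0.025489.
u_4 = 0.025489 × 0.796 + 0.008 = 0.028289.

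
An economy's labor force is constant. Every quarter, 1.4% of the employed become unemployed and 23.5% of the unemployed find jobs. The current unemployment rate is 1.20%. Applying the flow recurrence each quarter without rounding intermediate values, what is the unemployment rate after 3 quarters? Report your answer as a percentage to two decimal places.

With a fixed labor force, u_{t+1} = u_t + s·(1−u_t) − f·u_t = u_t·(1−s−f) + s.
Here 1−s−f = 0.751 and s = 0.014.
u_1 = 0.012000 × 0.751 + 0.014 = 0.023012.
u_2 = 0.023012 × 0.751 + 0.014 = 0.031282.
u_3 = 0.031282 × 0.751 + 0.014 = 0.037493.

Unemployment rate after three quarters ≈ 3.75%.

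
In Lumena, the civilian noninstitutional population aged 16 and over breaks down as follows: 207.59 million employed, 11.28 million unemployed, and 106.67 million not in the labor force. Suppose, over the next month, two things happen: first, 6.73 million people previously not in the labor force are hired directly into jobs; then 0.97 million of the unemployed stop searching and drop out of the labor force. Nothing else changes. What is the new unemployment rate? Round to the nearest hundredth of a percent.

Initially, labor force = 207.59 + 11.28 = 218.87 million, so u = 11.28/218.87 = 5.15%.
After the first change, employed and labor force both rise by 6.73; unemployed unchanged → E = 214.32, U = 11.28, labor force = 225.60 million.
After the second change, unemployed and labor force both fall by 0.97 → E = 214.32, U = 10.31, labor force = 224.63 million.
New unemployment rate = 10.31 / 224.63 = 4.59%.

New unemployment rate ≈ 4.59%.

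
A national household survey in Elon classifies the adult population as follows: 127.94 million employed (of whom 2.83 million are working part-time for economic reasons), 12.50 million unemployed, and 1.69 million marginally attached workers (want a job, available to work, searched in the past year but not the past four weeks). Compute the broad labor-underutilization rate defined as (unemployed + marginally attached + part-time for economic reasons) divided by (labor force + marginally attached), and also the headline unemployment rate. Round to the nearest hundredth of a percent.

Labor force = 127.94 + 12.50 = 140.44 million.
Numerator = 12.50 + 1.69 + 2.83 = 17.02 million.
Denominator = 140.44 + 1.69 = 142.13 million.
Broad rate = 17.02 / 142.13 = 11.97%.
Headline unemployment rate = 12.50 / 140.44 = 8.90%.

Broad underutilization rate ≈ 11.97%; headline unemployment rate ≈ 8.90%.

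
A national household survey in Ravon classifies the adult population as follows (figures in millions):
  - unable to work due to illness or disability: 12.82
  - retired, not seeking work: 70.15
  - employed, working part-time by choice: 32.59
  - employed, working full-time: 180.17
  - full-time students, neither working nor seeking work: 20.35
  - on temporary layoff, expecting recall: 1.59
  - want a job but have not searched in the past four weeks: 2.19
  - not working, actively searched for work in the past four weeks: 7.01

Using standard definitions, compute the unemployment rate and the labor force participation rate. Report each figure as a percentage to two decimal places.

Unemployment rate ≈ 3.89%; labor force participation rate ≈ 67.72%.

Employed = 32.59 + 180.17 = 212.76 million.
Unemployed = 1.59 + 7.01 = 8.60 million (jobless and actively searching, or on temporary layoff).
Labor force = 212.76 + 8.60 = 221.36 million.
Not in labor force = 12.82 + 70.15 + 20.35 + 2.19 = 105.51 million (those not working and not actively searching are outside the labor force — including those who want a job but have given up searching).
Civilian working-age population = 221.36 + 105.51 = 326.87 million.
Unemployment rate = 8.60 / 221.36 = 3.89%.
Labor force participation rate = 221.36 / 326.87 = 67.72%.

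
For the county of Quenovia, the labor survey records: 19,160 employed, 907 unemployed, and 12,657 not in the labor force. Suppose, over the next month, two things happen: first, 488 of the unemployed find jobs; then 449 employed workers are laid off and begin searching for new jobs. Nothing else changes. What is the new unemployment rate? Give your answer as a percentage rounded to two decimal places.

Initially, labor force = 19,160 + 907 = 20,067, so u = 907/20,067 = 4.52%.
After the first change, unemployed falls and employed rises by 488; labor force unchanged → E = 19,648, U = 419, labor force = 20,067.
After the second change, employed falls and unemployed rises by 449; labor force unchanged → E = 19,199, U = 868, labor force = 20,067.
New unemployment rate = 868 / 20,067 = 4.33%.

New unemployment rate ≈ 4.33%.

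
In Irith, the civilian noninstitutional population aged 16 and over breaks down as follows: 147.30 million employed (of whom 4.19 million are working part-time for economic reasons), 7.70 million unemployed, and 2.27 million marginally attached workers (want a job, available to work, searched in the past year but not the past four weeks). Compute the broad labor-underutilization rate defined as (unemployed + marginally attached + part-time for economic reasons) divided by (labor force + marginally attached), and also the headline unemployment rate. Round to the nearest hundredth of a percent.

Labor force = 147.30 + 7.70 = 155.00 million.
Numerator = 7.70 + 2.27 + 4.19 = 14.16 million.
Denominator = 155.00 + 2.27 = 157.27 million.
Broad rate = 14.16 / 157.27 = 9.00%.
Headline unemployment rate = 7.70 / 155.00 = 4.97%.

Broad underutilization rate ≈ 9.00%; headline unemployment rate ≈ 4.97%.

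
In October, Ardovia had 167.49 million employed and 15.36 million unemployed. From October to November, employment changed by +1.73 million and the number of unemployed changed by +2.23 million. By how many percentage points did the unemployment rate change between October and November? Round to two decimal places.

October: labor force = 167.49 + 15.36 = 182.85; u = 15.36/182.85 = 8.40%.
November: labor force = 169.22 + 17.59 = 186.81; u = 17.59/186.81 = 9.42%.
Change = 9.42% − 8.40% = +1.02 pp.

The unemployment rate changed by +1.02 percentage points.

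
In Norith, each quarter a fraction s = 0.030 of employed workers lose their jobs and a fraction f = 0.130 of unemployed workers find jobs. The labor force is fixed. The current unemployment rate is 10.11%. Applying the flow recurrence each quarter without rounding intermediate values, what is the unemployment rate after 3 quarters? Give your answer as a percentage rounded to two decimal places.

Unemployment rate after three quarters ≈ 13.63%.

With a fixed labor force, u_{t+1} = u_t + s·(1−u_t) − f·u_t = u_t·(1−s−f) + s.
Here 1−s−f = 0.840 and s = 0.030.
u_1 = 0.101100 × 0.840 + 0.030 = 0.114924.
u_2 = 0.114924 × 0.840 + 0.030 = 0.126536.
u_3 = 0.126536 × 0.840 + 0.030 = 0.136290.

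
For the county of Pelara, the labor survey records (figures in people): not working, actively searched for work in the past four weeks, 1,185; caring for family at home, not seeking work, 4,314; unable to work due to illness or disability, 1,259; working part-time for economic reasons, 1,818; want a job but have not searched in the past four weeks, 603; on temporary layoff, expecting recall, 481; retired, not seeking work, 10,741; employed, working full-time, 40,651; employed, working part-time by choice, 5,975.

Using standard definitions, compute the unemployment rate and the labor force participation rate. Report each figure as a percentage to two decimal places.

Unemployment rate ≈ 3.32%; labor force participation rate ≈ 74.76%.

Employed = 1,818 + 40,651 + 5,975 = 48,444 (anyone who worked, including part-time for economic reasons, counts as employed).
Unemployed = 1,185 + 481 = 1,666 (jobless and actively searching, or on temporary layoff).
Labor force = 48,444 + 1,666 = 50,110.
Not in labor force = 4,314 + 1,259 + 603 + 10,741 = 16,917 (those not working and not actively searching are outside the labor force — including those who want a job but have given up searching).
Civilian working-age population = 50,110 + 16,917 = 67,027.
Unemployment rate = 1,666 / 50,110 = 3.32%.
Labor force participation rate = 50,110 / 67,027 = 74.76%.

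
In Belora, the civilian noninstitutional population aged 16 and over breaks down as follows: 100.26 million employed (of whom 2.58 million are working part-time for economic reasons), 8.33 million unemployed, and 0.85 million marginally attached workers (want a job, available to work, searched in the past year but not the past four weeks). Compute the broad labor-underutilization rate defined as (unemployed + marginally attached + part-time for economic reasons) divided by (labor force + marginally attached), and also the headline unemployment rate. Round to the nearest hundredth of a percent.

Labor force = 100.26 + 8.33 = 108.59 million.
Numerator = 8.33 + 0.85 + 2.58 = 11.76 million.
Denominator = 108.59 + 0.85 = 109.44 million.
Broad rate = 11.76 / 109.44 = 10.75%.
Headline unemployment rate = 8.33 / 108.59 = 7.67%.

Broad underutilization rate ≈ 10.75%; headline unemployment rate ≈ 7.67%.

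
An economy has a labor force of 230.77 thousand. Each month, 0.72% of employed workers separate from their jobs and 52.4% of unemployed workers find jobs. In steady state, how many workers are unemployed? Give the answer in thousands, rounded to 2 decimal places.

About 3.13 thousand are unemployed in steady state.

Steady-state unemployment rate u* = s/(s+f) = 0.72/(0.72+52.4) = 0.013554.
Unemployed = u* × labor force = 0.013554 × 230.77 ≈ 3.13 thousand.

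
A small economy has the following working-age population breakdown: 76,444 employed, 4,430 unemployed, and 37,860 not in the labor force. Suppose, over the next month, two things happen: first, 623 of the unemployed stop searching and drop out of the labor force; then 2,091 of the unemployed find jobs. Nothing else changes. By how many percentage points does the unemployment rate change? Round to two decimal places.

Initially, labor force = 76,444 + 4,430 = 80,874, so u = 4,430/80,874 = 5.48%.
After the first change, unemployed and labor force both fall by 623 → E = 76,444, U = 3,807, labor force = 80,251.
After the second change, unemployed falls and employed rises by 2,091; labor force unchanged → E = 78,535, U = 1,716, labor force = 80,251.
New unemployment rate = 1,716 / 80,251 = 2.14%.
Change = 2.14% − 5.48% = −3.34 percentage points.

The unemployment rate changes by −3.34 percentage points.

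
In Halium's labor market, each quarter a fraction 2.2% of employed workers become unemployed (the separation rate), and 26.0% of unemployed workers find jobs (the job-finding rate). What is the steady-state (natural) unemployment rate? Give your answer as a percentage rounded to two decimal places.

At steady state the flows balance: s·E = f·U, so U/(E+U) = s/(s+f).
u* = 2.2 / (2.2 + 26.0) = 2.2 / 28.20 = 7.80%.

Steady-state unemployment rate ≈ 7.80%.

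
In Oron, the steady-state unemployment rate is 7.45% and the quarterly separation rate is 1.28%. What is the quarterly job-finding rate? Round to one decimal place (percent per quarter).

Job-finding rate ≈ 15.9% per quarter.

From u* = s/(s+f): f = s·(1−u)/u.
f = 1.28 × (1 − 0.0745) / 0.0745 = 1.1846 / 0.0745 ≈ 15.9% per quarter.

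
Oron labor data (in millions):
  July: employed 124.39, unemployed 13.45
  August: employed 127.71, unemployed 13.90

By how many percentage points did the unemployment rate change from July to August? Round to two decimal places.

The unemployment rate changed by +0.06 percentage points.

July: labor force = 124.39 + 13.45 = 137.84; u = 13.45/137.84 = 9.76%.
August: labor force = 127.71 + 13.90 = 141.61; u = 13.90/141.61 = 9.82%.
Change = 9.82% − 9.76% = +0.06 pp.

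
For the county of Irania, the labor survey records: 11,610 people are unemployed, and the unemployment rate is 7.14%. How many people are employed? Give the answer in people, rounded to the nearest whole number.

About 150,995 are employed.

Labor force = U / u = 11,610 / 0.0714 ≈ 162,605.
Employed = labor force − unemployed = 162,605 − 11,610 = 150,995.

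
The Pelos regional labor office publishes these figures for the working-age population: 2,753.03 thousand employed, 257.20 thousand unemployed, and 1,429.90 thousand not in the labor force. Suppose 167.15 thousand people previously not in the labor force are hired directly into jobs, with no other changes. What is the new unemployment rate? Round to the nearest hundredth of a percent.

Initially, labor force = 2,753.03 + 257.20 = 3,010.23 thousand, so u = 257.20/3,010.23 = 8.54%.
After the change, employed and labor force both rise by 167.15; unemployed unchanged → E = 2,920.18, U = 257.20, labor force = 3,177.38 thousand.
New unemployment rate = 257.20 / 3,177.38 = 8.09%.

New unemployment rate ≈ 8.09%.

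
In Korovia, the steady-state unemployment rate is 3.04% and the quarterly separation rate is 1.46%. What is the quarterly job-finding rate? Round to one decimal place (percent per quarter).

Job-finding rate ≈ 46.6% per quarter.

From u* = s/(s+f): f = s·(1−u)/u.
f = 1.46 × (1 − 0.0304) / 0.0304 = 1.4156 / 0.0304 ≈ 46.6% per quarter.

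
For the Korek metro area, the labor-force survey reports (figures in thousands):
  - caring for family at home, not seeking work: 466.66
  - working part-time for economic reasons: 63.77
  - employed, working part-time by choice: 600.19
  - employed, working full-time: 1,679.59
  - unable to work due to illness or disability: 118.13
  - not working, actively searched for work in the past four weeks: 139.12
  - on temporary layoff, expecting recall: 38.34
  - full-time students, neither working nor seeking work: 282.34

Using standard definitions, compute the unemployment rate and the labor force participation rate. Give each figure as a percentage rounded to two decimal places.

Unemployment rate ≈ 7.04%; labor force participation rate ≈ 74.41%.

Employed = 63.77 + 600.19 + 1,679.59 = 2,343.55 thousand (anyone who worked, including part-time for economic reasons, counts as employed).
Unemployed = 139.12 + 38.34 = 177.46 thousand (jobless and actively searching, or on temporary layoff).
Labor force = 2,343.55 + 177.46 = 2,521.01 thousand.
Not in labor force = 466.66 + 118.13 + 282.34 = 867.13 thousand (those not working and not actively searching are outside the labor force).
Civilian working-age population = 2,521.01 + 867.13 = 3,388.14 thousand.
Unemployment rate = 177.46 / 2,521.01 = 7.04%.
Labor force participation rate = 2,521.01 / 3,388.14 = 74.41%.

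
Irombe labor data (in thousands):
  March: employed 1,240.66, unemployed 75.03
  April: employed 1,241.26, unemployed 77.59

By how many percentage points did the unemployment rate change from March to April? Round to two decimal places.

The unemployment rate changed by +0.18 percentage points.

March: labor force = 1,240.66 + 75.03 = 1,315.69; u = 75.03/1,315.69 = 5.70%.
April: labor force = 1,241.26 + 77.59 = 1,318.85; u = 77.59/1,318.85 = 5.88%.
Change = 5.88% − 5.70% = +0.18 pp.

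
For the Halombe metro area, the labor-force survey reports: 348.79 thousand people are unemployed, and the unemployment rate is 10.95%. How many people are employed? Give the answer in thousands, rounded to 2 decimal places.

Labor force = U / u = 348.79 / 0.1095 ≈ 3,185.30 thousand.
Employed = labor force − unemployed = 3,185.30 − 348.79 = 2,836.51 thousand.

About 2,836.51 thousand are employed.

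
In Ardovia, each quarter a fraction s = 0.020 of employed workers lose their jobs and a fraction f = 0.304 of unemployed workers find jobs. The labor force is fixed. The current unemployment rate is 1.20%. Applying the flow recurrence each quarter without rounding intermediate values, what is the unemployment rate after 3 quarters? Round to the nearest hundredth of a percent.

Unemployment rate after three quarters ≈ 4.64%.

With a fixed labor force, u_{t+1} = u_t + s·(1−u_t) − f·u_t = u_t·(1−s−f) + s.
Here 1−s−f = 0.676 and s = 0.020.
u_1 = 0.012000 × 0.676 + 0.020 = 0.028112.
u_2 = 0.028112 × 0.676 + 0.020 = 0.039004.
u_3 = 0.039004 × 0.676 + 0.020 = 0.046367.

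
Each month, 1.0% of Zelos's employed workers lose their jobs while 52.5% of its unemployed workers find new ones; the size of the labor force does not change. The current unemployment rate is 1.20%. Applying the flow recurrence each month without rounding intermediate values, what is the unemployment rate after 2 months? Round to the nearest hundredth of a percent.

With a fixed labor force, u_{t+1} = u_t + s·(1−u_t) − f·u_t = u_t·(1−s−f) + s.
Here 1−s−f = 0.465 and s = 0.010.
u_1 = 0.012000 × 0.465 + 0.010 = 0.015580.
u_2 = 0.015580 × 0.465 + 0.010 = 0.017245.

Unemployment rate after two months ≈ 1.72%.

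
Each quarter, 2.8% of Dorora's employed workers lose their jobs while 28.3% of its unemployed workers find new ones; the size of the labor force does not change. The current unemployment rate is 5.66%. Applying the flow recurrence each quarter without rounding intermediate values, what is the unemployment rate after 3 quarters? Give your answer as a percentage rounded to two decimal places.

Unemployment rate after three quarters ≈ 7.91%.

With a fixed labor force, u_{t+1} = u_t + s·(1−u_t) − f·u_t = u_t·(1−s−f) + s.
Here 1−s−f = 0.689 and s = 0.028.
u_1 = 0.056600 × 0.689 + 0.028 = 0.066997.
u_2 = 0.066997 × 0.689 + 0.028 = 0.074161.
u_3 = 0.074161 × 0.689 + 0.028 = 0.079097.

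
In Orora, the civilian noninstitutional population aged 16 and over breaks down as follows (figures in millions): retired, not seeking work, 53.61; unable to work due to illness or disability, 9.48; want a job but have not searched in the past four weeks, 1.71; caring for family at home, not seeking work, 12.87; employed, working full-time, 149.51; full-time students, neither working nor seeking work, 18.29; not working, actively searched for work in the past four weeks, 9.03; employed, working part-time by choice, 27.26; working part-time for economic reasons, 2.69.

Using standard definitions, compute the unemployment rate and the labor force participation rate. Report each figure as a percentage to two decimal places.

Unemployment rate ≈ 4.79%; labor force participation rate ≈ 66.26%.

Employed = 149.51 + 27.26 + 2.69 = 179.46 million (anyone who worked, including part-time for economic reasons, counts as employed).
Unemployed = 9.03 million.
Labor force = 179.46 + 9.03 = 188.49 million.
Not in labor force = 53.61 + 9.48 + 1.71 + 12.87 + 18.29 = 95.96 million (those not working and not actively searching are outside the labor force — including those who want a job but have given up searching).
Civilian working-age population = 188.49 + 95.96 = 284.45 million.
Unemployment rate = 9.03 / 188.49 = 4.79%.
Labor force participation rate = 188.49 / 284.45 = 66.26%.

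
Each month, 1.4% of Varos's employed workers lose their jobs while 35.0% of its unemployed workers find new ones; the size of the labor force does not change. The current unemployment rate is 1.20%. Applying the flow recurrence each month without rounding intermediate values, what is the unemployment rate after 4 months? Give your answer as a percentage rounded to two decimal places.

Unemployment rate after four months ≈ 3.41%.

With a fixed labor force, u_{t+1} = u_t + s·(1−u_t) − f·u_t = u_t·(1−s−f) + s.
Here 1−s−f = 0.636 and s = 0.014.
u_1 = 0.012000 × 0.636 + 0.014 = 0.021632.
u_2 = 0.021632 × 0.636 + 0.014 = 0.027758.
u_3 = 0.027758 × 0.636 + 0.014 = 0.031654.
u_4 = 0.031654 × 0.636 + 0.014 = 0.034132.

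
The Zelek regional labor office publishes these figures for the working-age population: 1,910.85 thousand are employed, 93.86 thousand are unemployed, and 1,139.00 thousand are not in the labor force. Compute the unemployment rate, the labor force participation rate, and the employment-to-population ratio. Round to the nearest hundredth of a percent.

Unemployment rate ≈ 4.68%; labor force participation rate ≈ 63.77%; employment-population ratio ≈ 60.78%.

Labor force = employed + unemployed = 1,910.85 + 93.86 = 2,004.71 thousand.
Working-age population = 2,004.71 + 1,139.00 = 3,143.71 thousand.
Unemployment rate = 93.86 / 2,004.71 = 4.68%.
Labor force participation rate = 2,004.71 / 3,143.71 = 63.77%.
Employment-population ratio = 1,910.85 / 3,143.71 = 60.78%.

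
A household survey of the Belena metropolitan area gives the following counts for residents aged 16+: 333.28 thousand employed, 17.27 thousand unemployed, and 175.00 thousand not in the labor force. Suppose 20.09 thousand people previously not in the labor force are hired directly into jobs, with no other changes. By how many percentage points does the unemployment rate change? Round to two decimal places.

The unemployment rate changes by −0.27 percentage points.

Initially, labor force = 333.28 + 17.27 = 350.55 thousand, so u = 17.27/350.55 = 4.93%.
After the change, employed and labor force both rise by 20.09; unemployed unchanged → E = 353.37, U = 17.27, labor force = 370.64 thousand.
New unemployment rate = 17.27 / 370.64 = 4.66%.
Change = 4.66% − 4.93% = −0.27 percentage points.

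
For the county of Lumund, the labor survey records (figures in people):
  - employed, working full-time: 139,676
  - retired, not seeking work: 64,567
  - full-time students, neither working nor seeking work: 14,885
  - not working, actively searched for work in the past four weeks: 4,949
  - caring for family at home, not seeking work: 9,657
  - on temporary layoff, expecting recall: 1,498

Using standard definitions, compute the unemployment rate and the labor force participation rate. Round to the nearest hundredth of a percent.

Unemployment rate ≈ 4.41%; labor force participation rate ≈ 62.12%.

Employed = 139,676.
Unemployed = 4,949 + 1,498 = 6,447 (jobless and actively searching, or on temporary layoff).
Labor force = 139,676 + 6,447 = 146,123.
Not in labor force = 64,567 + 14,885 + 9,657 = 89,109 (those not working and not actively searching are outside the labor force).
Civilian working-age population = 146,123 + 89,109 = 235,232.
Unemployment rate = 6,447 / 146,123 = 4.41%.
Labor force participation rate = 146,123 / 235,232 = 62.12%.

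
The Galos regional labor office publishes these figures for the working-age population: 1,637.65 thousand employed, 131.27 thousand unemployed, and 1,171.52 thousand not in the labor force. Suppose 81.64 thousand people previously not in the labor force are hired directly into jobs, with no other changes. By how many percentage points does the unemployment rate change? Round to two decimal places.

The unemployment rate changes by −0.33 percentage points.

Initially, labor force = 1,637.65 + 131.27 = 1,768.92 thousand, so u = 131.27/1,768.92 = 7.42%.
After the change, employed and labor force both rise by 81.64; unemployed unchanged → E = 1,719.29, U = 131.27, labor force = 1,850.56 thousand.
New unemployment rate = 131.27 / 1,850.56 = 7.09%.
Change = 7.09% − 7.42% = −0.33 percentage points.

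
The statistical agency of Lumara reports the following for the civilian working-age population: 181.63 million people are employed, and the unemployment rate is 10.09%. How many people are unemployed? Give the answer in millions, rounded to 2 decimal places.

Let U be the number unemployed. The labor force is E + U, and U/(E+U) = 0.1009.
So U = 0.1009 × 181.63 / (1 − 0.1009) = 18.3265 / 0.8991 ≈ 20.38 million.

About 20.38 million are unemployed.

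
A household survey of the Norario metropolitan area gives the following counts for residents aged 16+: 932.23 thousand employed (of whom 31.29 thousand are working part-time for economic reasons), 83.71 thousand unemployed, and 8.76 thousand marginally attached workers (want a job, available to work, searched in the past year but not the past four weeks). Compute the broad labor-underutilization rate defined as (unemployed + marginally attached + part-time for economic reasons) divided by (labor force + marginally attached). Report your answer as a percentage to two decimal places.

Labor force = 932.23 + 83.71 = 1,015.94 thousand.
Numerator = 83.71 + 8.76 + 31.29 = 123.76 thousand.
Denominator = 1,015.94 + 8.76 = 1,024.70 thousand.
Broad rate = 123.76 / 1,024.70 = 12.08%.

Broad underutilization rate ≈ 12.08%.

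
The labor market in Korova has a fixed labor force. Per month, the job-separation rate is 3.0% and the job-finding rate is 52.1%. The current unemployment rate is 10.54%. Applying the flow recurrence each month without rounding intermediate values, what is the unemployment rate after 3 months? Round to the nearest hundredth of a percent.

With a fixed labor force, u_{t+1} = u_t + s·(1−u_t) − f·u_t = u_t·(1−s−f) + s.
Here 1−s−f = 0.449 and s = 0.030.
u_1 = 0.105400 × 0.449 + 0.030 = 0.077325.
u_2 = 0.077325 × 0.449 + 0.030 = 0.064719.
u_3 = 0.064719 × 0.449 + 0.030 = 0.059059.

Unemployment rate after three months ≈ 5.91%.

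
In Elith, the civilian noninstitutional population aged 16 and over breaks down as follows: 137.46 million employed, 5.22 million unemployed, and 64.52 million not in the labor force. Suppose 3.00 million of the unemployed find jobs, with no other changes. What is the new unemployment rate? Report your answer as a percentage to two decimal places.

New unemployment rate ≈ 1.56%.

Initially, labor force = 137.46 + 5.22 = 142.68 million, so u = 5.22/142.68 = 3.66%.
After the change, unemployed falls and employed rises by 3.00; labor force unchanged → E = 140.46, U = 2.22, labor force = 142.68 million.
New unemployment rate = 2.22 / 142.68 = 1.56%.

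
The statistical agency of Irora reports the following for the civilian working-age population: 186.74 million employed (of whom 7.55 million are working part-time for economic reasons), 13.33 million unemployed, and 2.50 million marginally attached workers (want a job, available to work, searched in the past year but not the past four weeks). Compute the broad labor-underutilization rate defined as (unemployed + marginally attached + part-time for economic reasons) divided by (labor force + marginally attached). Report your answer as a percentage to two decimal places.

Labor force = 186.74 + 13.33 = 200.07 million.
Numerator = 13.33 + 2.50 + 7.55 = 23.38 million.
Denominator = 200.07 + 2.50 = 202.57 million.
Broad rate = 23.38 / 202.57 = 11.54%.

Broad underutilization rate ≈ 11.54%.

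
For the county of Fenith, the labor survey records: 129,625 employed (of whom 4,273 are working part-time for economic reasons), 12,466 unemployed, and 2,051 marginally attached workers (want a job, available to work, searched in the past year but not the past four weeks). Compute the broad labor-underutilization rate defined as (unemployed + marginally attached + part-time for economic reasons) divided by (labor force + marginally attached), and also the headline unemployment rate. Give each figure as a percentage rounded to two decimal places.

Labor force = 129,625 + 12,466 = 142,091.
Numerator = 12,466 + 2,051 + 4,273 = 18,790.
Denominator = 142,091 + 2,051 = 144,142.
Broad rate = 18,790 / 144,142 = 13.04%.
Headline unemployment rate = 12,466 / 142,091 = 8.77%.

Broad underutilization rate ≈ 13.04%; headline unemployment rate ≈ 8.77%.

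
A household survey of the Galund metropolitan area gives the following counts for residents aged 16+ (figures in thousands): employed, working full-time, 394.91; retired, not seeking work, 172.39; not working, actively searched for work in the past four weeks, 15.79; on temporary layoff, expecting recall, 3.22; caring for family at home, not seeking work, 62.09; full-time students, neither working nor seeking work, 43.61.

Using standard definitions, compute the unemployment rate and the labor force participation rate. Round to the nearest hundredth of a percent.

Unemployment rate ≈ 4.59%; labor force participation rate ≈ 59.81%.

Employed = 394.91 thousand.
Unemployed = 15.79 + 3.22 = 19.01 thousand (jobless and actively searching, or on temporary layoff).
Labor force = 394.91 + 19.01 = 413.92 thousand.
Not in labor force = 172.39 + 62.09 + 43.61 = 278.09 thousand (those not working and not actively searching are outside the labor force).
Civilian working-age population = 413.92 + 278.09 = 692.01 thousand.
Unemployment rate = 19.01 / 413.92 = 4.59%.
Labor force participation rate = 413.92 / 692.01 = 59.81%.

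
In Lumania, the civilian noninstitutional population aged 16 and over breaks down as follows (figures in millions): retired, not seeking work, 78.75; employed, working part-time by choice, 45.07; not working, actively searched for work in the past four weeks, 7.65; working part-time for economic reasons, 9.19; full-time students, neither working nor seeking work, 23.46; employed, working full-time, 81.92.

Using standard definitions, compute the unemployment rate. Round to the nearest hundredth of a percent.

Unemployment rate ≈ 5.32%.

Employed = 45.07 + 9.19 + 81.92 = 136.18 million (anyone who worked, including part-time for economic reasons, counts as employed).
Unemployed = 7.65 million.
Labor force = 136.18 + 7.65 = 143.83 million.
Unemployment rate = 7.65 / 143.83 = 5.32%.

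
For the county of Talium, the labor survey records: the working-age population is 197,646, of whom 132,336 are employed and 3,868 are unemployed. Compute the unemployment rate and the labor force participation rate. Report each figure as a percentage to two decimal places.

Unemployment rate ≈ 2.84%; labor force participation rate ≈ 68.91%.

Labor force = employed + unemployed = 132,336 + 3,868 = 136,204.
Unemployment rate = 3,868 / 136,204 = 2.84%.
Labor force participation rate = 136,204 / 197,646 = 68.91%.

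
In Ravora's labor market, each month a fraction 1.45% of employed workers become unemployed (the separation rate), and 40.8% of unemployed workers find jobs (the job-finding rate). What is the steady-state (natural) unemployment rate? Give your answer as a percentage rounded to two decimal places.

At steady state the flows balance: s·E = f·U, so U/(E+U) = s/(s+f).
u* = 1.45 / (1.45 + 40.8) = 1.45 / 42.25 = 3.43%.

Steady-state unemployment rate ≈ 3.43%.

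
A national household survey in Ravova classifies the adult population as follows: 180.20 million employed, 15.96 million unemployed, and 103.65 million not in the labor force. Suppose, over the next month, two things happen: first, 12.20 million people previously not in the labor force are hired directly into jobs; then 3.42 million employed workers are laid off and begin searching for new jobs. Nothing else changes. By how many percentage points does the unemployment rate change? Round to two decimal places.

The unemployment rate changes by +1.16 percentage points.

Initially, labor force = 180.20 + 15.96 = 196.16 million, so u = 15.96/196.16 = 8.14%.
After the first change, employed and labor force both rise by 12.20; unemployed unchanged → E = 192.40, U = 15.96, labor force = 208.36 million.
After the second change, employed falls and unemployed rises by 3.42; labor force unchanged → E = 188.98, U = 19.38, labor force = 208.36 million.
New unemployment rate = 19.38 / 208.36 = 9.30%.
Change = 9.30% − 8.14% = +1.16 percentage points.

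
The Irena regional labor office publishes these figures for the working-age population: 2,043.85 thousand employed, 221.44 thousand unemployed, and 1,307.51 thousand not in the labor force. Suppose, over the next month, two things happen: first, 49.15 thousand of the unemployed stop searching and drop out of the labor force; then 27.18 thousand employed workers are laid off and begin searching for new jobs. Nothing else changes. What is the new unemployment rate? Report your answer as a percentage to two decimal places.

New unemployment rate ≈ 9.00%.

Initially, labor force = 2,043.85 + 221.44 = 2,265.29 thousand, so u = 221.44/2,265.29 = 9.78%.
After the first change, unemployed and labor force both fall by 49.15 → E = 2,043.85, U = 172.29, labor force = 2,216.14 thousand.
After the second change, employed falls and unemployed rises by 27.18; labor force unchanged → E = 2,016.67, U = 199.47, labor force = 2,216.14 thousand.
New unemployment rate = 199.47 / 2,216.14 = 9.00%.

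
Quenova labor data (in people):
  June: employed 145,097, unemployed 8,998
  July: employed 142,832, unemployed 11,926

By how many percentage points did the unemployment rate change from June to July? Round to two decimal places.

June: labor force = 145,097 + 8,998 = 154,095; u = 8,998/154,095 = 5.84%.
July: labor force = 142,832 + 11,926 = 154,758; u = 11,926/154,758 = 7.71%.
Change = 7.71% − 5.84% = +1.87 pp.

The unemployment rate changed by +1.87 percentage points.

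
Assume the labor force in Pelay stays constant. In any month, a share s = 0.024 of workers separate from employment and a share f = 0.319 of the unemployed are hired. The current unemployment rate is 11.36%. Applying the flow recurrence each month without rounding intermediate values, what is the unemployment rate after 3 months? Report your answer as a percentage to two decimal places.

With a fixed labor force, u_{t+1} = u_t + s·(1−u_t) − f·u_t = u_t·(1−s−f) + s.
Here 1−s−f = 0.657 and s = 0.024.
u_1 = 0.113600 × 0.657 + 0.024 = 0.098635.
u_2 = 0.098635 × 0.657 + 0.024 = 0.088803.
u_3 = 0.088803 × 0.657 + 0.024 = 0.082344.

Unemployment rate after three months ≈ 8.23%.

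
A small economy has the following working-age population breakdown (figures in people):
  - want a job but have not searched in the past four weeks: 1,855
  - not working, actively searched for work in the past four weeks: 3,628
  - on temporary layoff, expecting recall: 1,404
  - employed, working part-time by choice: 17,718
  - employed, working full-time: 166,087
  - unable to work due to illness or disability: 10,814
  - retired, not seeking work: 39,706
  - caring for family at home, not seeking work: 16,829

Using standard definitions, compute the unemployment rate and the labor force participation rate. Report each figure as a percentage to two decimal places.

Employed = 17,718 + 166,087 = 183,805.
Unemployed = 3,628 + 1,404 = 5,032 (jobless and actively searching, or on temporary layoff).
Labor force = 183,805 + 5,032 = 188,837.
Not in labor force = 1,855 + 10,814 + 39,706 + 16,829 = 69,204 (those not working and not actively searching are outside the labor force — including those who want a job but have given up searching).
Civilian working-age population = 188,837 + 69,204 = 258,041.
Unemployment rate = 5,032 / 188,837 = 2.66%.
Labor force participation rate = 188,837 / 258,041 = 73.18%.

Unemployment rate ≈ 2.66%; labor force participation rate ≈ 73.18%.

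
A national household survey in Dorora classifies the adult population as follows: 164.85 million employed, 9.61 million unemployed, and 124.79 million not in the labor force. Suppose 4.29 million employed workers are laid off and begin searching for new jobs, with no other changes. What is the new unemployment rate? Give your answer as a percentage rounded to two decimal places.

New unemployment rate ≈ 7.97%.

Initially, labor force = 164.85 + 9.61 = 174.46 million, so u = 9.61/174.46 = 5.51%.
After the change, employed falls and unemployed rises by 4.29; labor force unchanged → E = 160.56, U = 13.90, labor force = 174.46 million.
New unemployment rate = 13.90 / 174.46 = 7.97%.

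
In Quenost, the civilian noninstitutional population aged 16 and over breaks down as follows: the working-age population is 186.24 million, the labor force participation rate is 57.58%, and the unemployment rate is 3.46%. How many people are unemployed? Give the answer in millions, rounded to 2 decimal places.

Labor force = 0.5758 × 186.24 = 107.24 million.
Unemployed = 0.0346 × 107.24 ≈ 3.71 million.

About 3.71 million are unemployed.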